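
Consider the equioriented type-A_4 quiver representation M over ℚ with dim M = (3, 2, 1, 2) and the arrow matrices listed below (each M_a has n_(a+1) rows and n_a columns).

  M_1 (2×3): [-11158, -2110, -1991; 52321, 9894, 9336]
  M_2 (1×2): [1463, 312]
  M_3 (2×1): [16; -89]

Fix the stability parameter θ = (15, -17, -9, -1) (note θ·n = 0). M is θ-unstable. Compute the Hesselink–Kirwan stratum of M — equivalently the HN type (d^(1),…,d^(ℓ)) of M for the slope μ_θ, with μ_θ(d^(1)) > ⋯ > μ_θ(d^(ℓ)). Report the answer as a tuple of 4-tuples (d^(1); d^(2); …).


Barcode: M ≅ I[1,1], I[1,2], I[1,4], I[4,4]. HN layers by μ_θ (3 steps, strictly decreasing):
  μ^(1)=15; μ^(2)=-1; μ^(3)=-11/3

((1, 0, 0, 0); (1, 1, 0, 2); (1, 1, 1, 0))


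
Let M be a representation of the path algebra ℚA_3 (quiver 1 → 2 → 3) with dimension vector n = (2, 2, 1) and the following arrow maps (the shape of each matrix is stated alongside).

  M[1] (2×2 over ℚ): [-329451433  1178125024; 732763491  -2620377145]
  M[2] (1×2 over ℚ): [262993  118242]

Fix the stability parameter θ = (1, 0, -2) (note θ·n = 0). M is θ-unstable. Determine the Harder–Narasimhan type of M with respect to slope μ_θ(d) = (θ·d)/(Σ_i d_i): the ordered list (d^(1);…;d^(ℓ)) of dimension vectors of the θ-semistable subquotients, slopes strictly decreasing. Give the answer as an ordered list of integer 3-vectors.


Interval decomposition of M: I[1,2], I[1,3].
HN type (ℓ=2): μ^(1)=1/2; μ^(2)=-1/3

((1, 1, 0); (1, 1, 1))


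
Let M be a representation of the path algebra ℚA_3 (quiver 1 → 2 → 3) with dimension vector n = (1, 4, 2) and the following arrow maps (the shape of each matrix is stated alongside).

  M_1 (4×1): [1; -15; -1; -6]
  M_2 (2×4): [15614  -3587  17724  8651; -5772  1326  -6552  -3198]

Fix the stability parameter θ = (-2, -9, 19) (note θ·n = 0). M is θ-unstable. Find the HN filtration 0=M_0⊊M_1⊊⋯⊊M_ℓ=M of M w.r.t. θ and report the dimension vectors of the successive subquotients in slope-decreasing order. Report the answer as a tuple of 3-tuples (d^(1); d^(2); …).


Via rank(M_{q-1}∘⋯∘M_p): M ≅ I[1,3], I[2,2]^3, I[3,3].
μ_θ-semistable layers: μ^(1)=19; μ^(2)=-11/2; μ^(3)=-9

((0, 0, 2); (1, 1, 0); (0, 3, 0))


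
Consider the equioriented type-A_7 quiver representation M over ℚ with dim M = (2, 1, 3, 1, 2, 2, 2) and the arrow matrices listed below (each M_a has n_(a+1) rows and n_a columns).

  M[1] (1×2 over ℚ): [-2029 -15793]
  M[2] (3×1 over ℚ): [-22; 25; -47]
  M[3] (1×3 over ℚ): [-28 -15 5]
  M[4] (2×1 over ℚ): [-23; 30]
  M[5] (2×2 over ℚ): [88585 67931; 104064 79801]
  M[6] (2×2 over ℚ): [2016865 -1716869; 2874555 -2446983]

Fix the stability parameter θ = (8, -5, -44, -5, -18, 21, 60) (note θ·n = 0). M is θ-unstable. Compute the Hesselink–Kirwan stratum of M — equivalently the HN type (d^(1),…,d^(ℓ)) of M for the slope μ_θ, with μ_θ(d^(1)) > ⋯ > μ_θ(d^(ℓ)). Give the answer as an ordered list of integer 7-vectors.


Via rank(M_{q-1}∘⋯∘M_p): M ≅ I[1,1], I[1,7], I[3,3]^2, I[5,6], I[7,7].
μ_θ-semistable layers: μ^(1)=60; μ^(2)=21; μ^(3)=8; μ^(4)=-23/2; μ^(5)=-41/3; μ^(6)=-18; μ^(7)=-44

((0, 0, 0, 0, 0, 0, 2); (0, 0, 0, 0, 0, 2, 0); (1, 0, 0, 0, 0, 0, 0); (0, 0, 0, 1, 1, 0, 0); (1, 1, 1, 0, 0, 0, 0); (0, 0, 0, 0, 1, 0, 0); (0, 0, 2, 0, 0, 0, 0))


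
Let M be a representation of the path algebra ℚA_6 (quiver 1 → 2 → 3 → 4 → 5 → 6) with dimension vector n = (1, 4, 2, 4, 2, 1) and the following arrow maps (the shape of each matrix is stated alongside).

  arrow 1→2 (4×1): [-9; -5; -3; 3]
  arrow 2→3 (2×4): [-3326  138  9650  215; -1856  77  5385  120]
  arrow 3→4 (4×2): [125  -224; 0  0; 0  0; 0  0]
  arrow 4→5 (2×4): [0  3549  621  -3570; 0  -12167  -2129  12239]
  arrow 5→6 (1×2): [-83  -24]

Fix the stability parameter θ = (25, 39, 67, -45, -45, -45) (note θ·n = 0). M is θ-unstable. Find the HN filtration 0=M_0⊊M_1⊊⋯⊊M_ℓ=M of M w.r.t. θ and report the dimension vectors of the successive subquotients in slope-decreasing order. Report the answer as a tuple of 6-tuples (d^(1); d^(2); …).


Via rank(M_{q-1}∘⋯∘M_p): M ≅ I[1,4], I[2,2]^2, I[2,3], I[4,4], I[4,5], I[4,6].
μ_θ-semistable layers: μ^(1)=67; μ^(2)=39; μ^(3)=43/2; μ^(4)=-45

((0, 0, 1, 0, 0, 0); (0, 3, 0, 0, 0, 0); (1, 1, 1, 1, 0, 0); (0, 0, 0, 3, 2, 1))


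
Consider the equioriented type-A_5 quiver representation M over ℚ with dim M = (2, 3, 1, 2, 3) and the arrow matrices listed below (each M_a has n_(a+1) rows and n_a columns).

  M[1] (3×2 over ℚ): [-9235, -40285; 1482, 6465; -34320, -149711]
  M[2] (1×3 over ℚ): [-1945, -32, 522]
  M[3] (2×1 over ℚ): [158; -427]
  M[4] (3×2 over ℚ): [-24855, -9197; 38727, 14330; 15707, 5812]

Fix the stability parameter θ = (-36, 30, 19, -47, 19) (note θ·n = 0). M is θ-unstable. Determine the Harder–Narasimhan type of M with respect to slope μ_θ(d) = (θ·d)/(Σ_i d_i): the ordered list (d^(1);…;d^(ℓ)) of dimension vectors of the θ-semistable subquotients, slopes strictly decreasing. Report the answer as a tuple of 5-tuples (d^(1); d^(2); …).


Via rank(M_{q-1}∘⋯∘M_p): M ≅ I[1,2], I[1,5], I[2,2], I[4,5], I[5,5].
μ_θ-semistable layers: μ^(1)=30; μ^(2)=19; μ^(3)=2/3; μ^(4)=-36; μ^(5)=-47

((0, 2, 0, 0, 0); (0, 0, 0, 0, 3); (0, 1, 1, 1, 0); (2, 0, 0, 0, 0); (0, 0, 0, 1, 0))


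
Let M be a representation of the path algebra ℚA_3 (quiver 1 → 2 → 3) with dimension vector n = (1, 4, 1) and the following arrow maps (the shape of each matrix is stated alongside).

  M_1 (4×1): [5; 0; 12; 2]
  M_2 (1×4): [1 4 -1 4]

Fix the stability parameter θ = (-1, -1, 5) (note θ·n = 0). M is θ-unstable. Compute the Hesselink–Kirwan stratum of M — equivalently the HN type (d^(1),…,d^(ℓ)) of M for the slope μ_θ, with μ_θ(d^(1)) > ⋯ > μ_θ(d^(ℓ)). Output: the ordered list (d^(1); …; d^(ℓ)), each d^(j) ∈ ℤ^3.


Via rank(M_{q-1}∘⋯∘M_p): M ≅ I[1,3], I[2,2]^3.
μ_θ-semistable layers: μ^(1)=5; μ^(2)=-1

((0, 0, 1); (1, 4, 0))


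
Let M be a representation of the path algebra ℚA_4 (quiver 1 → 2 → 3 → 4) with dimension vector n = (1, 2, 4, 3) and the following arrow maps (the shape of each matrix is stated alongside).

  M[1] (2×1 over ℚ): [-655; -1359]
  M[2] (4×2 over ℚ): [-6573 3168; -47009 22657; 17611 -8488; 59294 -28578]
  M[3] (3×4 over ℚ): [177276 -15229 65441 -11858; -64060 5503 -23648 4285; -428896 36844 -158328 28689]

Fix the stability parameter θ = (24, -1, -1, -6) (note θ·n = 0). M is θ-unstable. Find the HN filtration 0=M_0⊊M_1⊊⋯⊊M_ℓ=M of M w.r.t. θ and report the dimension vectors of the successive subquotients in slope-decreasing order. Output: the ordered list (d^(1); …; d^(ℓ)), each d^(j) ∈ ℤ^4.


Interval decomposition of M: I[1,4], I[2,4], I[3,3], I[3,4].
HN type (ℓ=4): μ^(1)=4; μ^(2)=-1; μ^(3)=-8/3; μ^(4)=-7/2

((1, 1, 1, 1); (0, 0, 1, 0); (0, 1, 1, 1); (0, 0, 1, 1))


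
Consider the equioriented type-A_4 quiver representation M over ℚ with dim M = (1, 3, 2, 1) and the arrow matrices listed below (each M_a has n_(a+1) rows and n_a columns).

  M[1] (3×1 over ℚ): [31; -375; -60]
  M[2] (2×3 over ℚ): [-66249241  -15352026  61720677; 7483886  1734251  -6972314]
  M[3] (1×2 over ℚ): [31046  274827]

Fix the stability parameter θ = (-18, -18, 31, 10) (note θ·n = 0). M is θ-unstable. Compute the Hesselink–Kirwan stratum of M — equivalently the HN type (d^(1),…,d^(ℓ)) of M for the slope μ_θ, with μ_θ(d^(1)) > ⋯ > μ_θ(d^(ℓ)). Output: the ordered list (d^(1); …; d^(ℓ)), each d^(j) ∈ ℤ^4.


Barcode: M ≅ I[1,4], I[2,2], I[2,3]. HN layers by μ_θ (3 steps, strictly decreasing):
  μ^(1)=31; μ^(2)=41/2; μ^(3)=-18

((0, 0, 1, 0); (0, 0, 1, 1); (1, 3, 0, 0))


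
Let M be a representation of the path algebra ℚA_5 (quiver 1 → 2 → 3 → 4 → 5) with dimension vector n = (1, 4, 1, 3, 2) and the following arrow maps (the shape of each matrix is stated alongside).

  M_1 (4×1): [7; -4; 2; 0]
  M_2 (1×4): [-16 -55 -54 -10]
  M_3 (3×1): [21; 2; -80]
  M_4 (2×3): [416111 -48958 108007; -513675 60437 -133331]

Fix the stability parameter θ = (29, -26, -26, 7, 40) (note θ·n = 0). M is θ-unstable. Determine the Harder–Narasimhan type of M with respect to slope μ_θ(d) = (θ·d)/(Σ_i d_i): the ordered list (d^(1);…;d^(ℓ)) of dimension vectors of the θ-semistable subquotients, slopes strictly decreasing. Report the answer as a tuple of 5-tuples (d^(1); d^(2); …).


Via rank(M_{q-1}∘⋯∘M_p): M ≅ I[1,2], I[2,2]^2, I[2,5], I[4,4], I[4,5].
μ_θ-semistable layers: μ^(1)=40; μ^(2)=7; μ^(3)=3/2; μ^(4)=-26

((0, 0, 0, 0, 2); (0, 0, 0, 3, 0); (1, 1, 0, 0, 0); (0, 3, 1, 0, 0))


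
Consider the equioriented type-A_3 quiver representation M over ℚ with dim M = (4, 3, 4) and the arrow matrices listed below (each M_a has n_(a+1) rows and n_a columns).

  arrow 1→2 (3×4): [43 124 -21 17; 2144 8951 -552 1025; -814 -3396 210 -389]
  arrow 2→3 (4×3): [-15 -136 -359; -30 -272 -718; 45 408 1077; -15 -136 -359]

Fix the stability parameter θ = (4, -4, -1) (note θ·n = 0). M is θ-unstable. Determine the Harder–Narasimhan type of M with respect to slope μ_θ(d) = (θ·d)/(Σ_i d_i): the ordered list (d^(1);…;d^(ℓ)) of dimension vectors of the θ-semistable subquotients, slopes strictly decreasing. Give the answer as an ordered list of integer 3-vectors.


Via rank(M_{q-1}∘⋯∘M_p): M ≅ I[1,1], I[1,2]^2, I[1,3], I[3,3]^3.
μ_θ-semistable layers: μ^(1)=4; μ^(2)=0; μ^(3)=-1/3; μ^(4)=-1

((1, 0, 0); (2, 2, 0); (1, 1, 1); (0, 0, 3))


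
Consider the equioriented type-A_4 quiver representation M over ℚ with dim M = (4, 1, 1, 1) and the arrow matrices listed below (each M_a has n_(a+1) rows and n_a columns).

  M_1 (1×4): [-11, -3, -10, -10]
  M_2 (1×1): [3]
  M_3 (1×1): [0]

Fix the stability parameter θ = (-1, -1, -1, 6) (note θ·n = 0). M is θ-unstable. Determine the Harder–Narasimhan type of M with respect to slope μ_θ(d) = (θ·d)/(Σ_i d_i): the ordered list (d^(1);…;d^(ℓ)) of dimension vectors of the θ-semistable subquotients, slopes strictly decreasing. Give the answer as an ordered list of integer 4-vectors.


Barcode: M ≅ I[1,1]^3, I[1,3], I[4,4]. HN layers by μ_θ (2 steps, strictly decreasing):
  μ^(1)=6; μ^(2)=-1

((0, 0, 0, 1); (4, 1, 1, 0))


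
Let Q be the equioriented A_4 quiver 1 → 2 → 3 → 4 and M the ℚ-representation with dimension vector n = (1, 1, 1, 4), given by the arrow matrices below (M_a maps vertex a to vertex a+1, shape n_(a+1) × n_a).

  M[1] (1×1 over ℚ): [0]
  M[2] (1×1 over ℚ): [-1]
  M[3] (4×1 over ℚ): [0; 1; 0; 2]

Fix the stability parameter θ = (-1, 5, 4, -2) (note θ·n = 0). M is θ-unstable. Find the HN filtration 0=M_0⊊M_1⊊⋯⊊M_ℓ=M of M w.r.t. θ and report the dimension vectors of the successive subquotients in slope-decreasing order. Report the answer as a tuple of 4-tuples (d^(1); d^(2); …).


Interval decomposition of M: I[1,1], I[2,4], I[4,4]^3.
HN type (ℓ=3): μ^(1)=7/3; μ^(2)=-1; μ^(3)=-2

((0, 1, 1, 1); (1, 0, 0, 0); (0, 0, 0, 3))


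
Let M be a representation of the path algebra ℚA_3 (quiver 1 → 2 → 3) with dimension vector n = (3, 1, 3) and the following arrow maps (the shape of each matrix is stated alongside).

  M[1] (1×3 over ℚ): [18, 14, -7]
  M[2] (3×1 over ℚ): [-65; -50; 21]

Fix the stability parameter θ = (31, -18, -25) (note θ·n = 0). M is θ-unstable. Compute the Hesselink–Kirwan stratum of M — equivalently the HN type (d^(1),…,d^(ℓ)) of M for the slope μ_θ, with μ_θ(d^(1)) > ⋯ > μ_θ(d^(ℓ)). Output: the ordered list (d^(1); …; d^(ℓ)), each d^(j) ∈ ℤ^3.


Interval decomposition of M: I[1,1]^2, I[1,3], I[3,3]^2.
HN type (ℓ=3): μ^(1)=31; μ^(2)=-4; μ^(3)=-25

((2, 0, 0); (1, 1, 1); (0, 0, 2))


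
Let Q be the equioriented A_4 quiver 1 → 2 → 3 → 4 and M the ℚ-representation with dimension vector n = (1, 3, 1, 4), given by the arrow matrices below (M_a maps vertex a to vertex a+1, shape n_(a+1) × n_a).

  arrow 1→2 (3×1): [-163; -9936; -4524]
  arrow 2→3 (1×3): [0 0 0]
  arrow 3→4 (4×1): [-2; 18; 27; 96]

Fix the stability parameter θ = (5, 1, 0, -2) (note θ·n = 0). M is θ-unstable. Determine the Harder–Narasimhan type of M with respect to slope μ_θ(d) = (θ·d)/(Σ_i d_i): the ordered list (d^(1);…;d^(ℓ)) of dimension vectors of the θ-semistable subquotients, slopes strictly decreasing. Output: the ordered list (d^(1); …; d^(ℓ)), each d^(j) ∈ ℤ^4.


Barcode: M ≅ I[1,2], I[2,2]^2, I[3,4], I[4,4]^3. HN layers by μ_θ (4 steps, strictly decreasing):
  μ^(1)=3; μ^(2)=1; μ^(3)=-1; μ^(4)=-2

((1, 1, 0, 0); (0, 2, 0, 0); (0, 0, 1, 1); (0, 0, 0, 3))


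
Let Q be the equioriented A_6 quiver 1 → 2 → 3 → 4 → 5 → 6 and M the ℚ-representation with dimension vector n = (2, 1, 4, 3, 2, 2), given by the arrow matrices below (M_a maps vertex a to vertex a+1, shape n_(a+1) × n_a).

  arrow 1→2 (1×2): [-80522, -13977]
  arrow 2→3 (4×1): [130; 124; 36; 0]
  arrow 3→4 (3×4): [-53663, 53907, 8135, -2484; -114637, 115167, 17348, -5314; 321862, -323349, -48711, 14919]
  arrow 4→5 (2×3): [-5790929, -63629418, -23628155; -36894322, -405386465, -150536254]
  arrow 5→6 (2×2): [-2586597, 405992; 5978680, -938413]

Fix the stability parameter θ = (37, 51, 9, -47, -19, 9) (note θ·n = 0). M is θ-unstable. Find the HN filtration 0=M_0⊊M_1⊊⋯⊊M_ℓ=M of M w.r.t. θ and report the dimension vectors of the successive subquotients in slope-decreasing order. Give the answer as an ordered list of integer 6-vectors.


Interval decomposition of M: I[1,1], I[1,6], I[3,3], I[3,4], I[3,6].
HN type (ℓ=4): μ^(1)=37; μ^(2)=9; μ^(3)=31/5; μ^(4)=-19

((1, 0, 0, 0, 0, 0); (0, 0, 1, 0, 0, 2); (1, 1, 1, 1, 1, 0); (0, 0, 2, 2, 1, 0))


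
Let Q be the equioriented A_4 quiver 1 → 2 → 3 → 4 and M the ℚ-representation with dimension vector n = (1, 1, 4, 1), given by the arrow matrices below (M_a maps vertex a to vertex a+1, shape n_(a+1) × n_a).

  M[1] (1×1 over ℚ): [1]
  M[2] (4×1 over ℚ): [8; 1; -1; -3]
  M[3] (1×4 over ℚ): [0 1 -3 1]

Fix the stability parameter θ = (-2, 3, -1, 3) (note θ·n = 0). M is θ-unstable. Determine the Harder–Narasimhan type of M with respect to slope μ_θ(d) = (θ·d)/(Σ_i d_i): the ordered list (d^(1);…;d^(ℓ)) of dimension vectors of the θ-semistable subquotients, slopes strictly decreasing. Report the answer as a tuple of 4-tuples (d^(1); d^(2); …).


Barcode: M ≅ I[1,4], I[3,3]^3. HN layers by μ_θ (4 steps, strictly decreasing):
  μ^(1)=3; μ^(2)=1; μ^(3)=-1; μ^(4)=-2

((0, 0, 0, 1); (0, 1, 1, 0); (0, 0, 3, 0); (1, 0, 0, 0))


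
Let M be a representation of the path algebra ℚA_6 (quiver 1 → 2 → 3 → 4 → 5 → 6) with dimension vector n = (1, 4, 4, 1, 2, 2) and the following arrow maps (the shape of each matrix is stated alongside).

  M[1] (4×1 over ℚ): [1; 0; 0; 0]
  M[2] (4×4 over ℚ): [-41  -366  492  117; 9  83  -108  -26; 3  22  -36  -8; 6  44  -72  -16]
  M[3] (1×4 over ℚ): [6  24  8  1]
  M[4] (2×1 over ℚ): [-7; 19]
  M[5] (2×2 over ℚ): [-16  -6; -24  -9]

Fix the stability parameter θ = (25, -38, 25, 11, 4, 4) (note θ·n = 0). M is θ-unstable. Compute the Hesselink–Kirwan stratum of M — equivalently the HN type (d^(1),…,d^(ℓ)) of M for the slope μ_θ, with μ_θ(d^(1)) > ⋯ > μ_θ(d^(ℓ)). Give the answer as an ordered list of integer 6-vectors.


Via rank(M_{q-1}∘⋯∘M_p): M ≅ I[1,3], I[2,2], I[2,3], I[2,6], I[3,3], I[5,5], I[6,6].
μ_θ-semistable layers: μ^(1)=25; μ^(2)=11; μ^(3)=4; μ^(4)=-13/2; μ^(5)=-38

((0, 0, 3, 0, 0, 0); (0, 0, 1, 1, 1, 1); (0, 0, 0, 0, 1, 1); (1, 1, 0, 0, 0, 0); (0, 3, 0, 0, 0, 0))


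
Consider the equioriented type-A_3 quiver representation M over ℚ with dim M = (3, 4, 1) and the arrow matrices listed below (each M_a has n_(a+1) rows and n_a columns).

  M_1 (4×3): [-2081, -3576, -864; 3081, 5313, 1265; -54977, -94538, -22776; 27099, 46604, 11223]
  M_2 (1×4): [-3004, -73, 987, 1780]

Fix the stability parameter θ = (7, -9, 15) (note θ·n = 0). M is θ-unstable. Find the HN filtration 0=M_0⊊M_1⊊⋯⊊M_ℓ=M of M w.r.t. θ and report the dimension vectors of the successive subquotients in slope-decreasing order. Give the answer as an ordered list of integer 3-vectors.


Interval decomposition of M: I[1,2]^2, I[1,3], I[2,2].
HN type (ℓ=3): μ^(1)=15; μ^(2)=-1; μ^(3)=-9

((0, 0, 1); (3, 3, 0); (0, 1, 0))


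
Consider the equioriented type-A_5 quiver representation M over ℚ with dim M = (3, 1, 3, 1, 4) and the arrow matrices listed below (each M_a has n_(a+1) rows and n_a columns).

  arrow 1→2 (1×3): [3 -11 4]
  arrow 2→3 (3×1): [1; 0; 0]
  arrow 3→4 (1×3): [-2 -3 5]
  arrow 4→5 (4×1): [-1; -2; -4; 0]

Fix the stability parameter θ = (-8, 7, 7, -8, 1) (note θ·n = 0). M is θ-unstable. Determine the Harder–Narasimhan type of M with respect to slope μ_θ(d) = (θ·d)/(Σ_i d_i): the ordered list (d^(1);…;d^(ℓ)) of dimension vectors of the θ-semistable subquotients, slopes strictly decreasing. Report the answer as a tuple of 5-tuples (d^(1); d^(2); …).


Interval decomposition of M: I[1,1]^2, I[1,5], I[3,3]^2, I[5,5]^3.
HN type (ℓ=4): μ^(1)=7; μ^(2)=7/4; μ^(3)=1; μ^(4)=-8

((0, 0, 2, 0, 0); (0, 1, 1, 1, 1); (0, 0, 0, 0, 3); (3, 0, 0, 0, 0))


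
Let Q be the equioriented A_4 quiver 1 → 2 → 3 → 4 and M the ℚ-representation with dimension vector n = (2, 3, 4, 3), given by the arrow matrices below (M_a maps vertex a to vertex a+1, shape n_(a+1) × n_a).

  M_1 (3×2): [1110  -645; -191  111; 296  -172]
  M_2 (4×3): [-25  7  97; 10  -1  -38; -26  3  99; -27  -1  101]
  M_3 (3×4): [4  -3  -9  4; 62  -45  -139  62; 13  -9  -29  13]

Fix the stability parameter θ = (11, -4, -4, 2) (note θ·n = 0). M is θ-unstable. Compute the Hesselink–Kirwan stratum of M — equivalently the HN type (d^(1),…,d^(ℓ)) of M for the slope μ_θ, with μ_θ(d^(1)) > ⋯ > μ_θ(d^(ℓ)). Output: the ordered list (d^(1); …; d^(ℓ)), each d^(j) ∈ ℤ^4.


Interval decomposition of M: I[1,3]^2, I[2,4], I[3,4], I[4,4].
HN type (ℓ=3): μ^(1)=2; μ^(2)=1; μ^(3)=-4

((0, 0, 0, 3); (2, 2, 2, 0); (0, 1, 2, 0))


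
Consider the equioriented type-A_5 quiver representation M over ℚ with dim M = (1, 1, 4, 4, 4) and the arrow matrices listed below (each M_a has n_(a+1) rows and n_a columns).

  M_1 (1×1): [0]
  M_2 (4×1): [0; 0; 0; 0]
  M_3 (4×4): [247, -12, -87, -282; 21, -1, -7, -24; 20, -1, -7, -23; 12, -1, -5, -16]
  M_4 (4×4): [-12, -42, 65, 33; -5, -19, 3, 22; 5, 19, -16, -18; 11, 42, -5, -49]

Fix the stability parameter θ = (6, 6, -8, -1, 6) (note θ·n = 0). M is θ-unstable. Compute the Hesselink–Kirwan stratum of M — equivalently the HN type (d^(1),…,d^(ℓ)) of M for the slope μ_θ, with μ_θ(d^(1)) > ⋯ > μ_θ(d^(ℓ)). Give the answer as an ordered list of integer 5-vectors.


Barcode: M ≅ I[1,1], I[2,2], I[3,5]^4. HN layers by μ_θ (3 steps, strictly decreasing):
  μ^(1)=6; μ^(2)=-1; μ^(3)=-8

((1, 1, 0, 0, 4); (0, 0, 0, 4, 0); (0, 0, 4, 0, 0))


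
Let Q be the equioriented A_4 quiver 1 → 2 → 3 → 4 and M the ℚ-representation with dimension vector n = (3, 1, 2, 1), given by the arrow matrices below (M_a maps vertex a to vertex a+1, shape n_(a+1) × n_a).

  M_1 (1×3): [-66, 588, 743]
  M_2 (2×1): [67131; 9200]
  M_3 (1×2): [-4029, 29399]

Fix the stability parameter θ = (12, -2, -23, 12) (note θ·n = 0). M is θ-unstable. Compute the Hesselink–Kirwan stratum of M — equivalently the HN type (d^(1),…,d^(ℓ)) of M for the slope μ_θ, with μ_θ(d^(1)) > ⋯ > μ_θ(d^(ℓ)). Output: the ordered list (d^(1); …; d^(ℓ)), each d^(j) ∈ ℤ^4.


Barcode: M ≅ I[1,1]^2, I[1,4], I[3,3]. HN layers by μ_θ (3 steps, strictly decreasing):
  μ^(1)=12; μ^(2)=-13/3; μ^(3)=-23

((2, 0, 0, 1); (1, 1, 1, 0); (0, 0, 1, 0))


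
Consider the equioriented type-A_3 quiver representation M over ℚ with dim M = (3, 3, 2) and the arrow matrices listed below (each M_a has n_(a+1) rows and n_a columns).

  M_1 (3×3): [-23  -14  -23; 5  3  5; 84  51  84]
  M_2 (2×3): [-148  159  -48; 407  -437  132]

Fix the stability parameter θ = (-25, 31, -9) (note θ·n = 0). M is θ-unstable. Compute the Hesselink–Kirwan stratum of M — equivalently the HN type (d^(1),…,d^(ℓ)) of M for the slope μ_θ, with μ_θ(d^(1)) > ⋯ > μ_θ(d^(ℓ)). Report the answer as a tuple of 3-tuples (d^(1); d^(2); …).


Barcode: M ≅ I[1,1], I[1,3]^2, I[2,2]. HN layers by μ_θ (3 steps, strictly decreasing):
  μ^(1)=31; μ^(2)=11; μ^(3)=-25

((0, 1, 0); (0, 2, 2); (3, 0, 0))


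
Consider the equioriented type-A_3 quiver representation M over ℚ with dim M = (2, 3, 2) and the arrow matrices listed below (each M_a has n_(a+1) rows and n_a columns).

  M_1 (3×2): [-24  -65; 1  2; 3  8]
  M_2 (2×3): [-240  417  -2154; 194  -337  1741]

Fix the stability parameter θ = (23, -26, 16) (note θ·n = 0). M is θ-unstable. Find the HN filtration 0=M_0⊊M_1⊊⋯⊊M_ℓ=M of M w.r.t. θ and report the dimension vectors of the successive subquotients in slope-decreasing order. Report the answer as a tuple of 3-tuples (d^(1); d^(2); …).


Interval decomposition of M: I[1,2], I[1,3], I[2,3].
HN type (ℓ=3): μ^(1)=16; μ^(2)=-3/2; μ^(3)=-26

((0, 0, 2); (2, 2, 0); (0, 1, 0))


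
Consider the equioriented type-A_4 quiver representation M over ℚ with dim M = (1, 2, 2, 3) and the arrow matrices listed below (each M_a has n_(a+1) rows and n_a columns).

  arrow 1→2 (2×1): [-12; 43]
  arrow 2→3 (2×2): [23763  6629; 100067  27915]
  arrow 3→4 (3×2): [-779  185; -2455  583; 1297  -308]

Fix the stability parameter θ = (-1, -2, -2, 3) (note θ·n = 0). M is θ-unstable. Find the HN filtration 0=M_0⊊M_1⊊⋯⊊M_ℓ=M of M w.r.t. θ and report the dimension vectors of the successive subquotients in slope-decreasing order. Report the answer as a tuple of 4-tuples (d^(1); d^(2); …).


Interval decomposition of M: I[1,4], I[2,4], I[4,4].
HN type (ℓ=3): μ^(1)=3; μ^(2)=-5/3; μ^(3)=-2

((0, 0, 0, 3); (1, 1, 1, 0); (0, 1, 1, 0))


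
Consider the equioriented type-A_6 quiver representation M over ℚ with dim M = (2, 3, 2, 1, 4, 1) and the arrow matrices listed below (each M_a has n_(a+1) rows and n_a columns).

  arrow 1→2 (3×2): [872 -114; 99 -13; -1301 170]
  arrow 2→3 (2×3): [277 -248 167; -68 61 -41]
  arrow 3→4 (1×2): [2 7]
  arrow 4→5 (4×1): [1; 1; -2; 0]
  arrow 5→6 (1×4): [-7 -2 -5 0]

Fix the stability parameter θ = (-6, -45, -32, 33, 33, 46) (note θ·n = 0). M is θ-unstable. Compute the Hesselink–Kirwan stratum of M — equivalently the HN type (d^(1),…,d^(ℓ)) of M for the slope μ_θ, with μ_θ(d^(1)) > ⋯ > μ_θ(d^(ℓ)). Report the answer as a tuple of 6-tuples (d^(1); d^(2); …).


Via rank(M_{q-1}∘⋯∘M_p): M ≅ I[1,3], I[1,6], I[2,2], I[5,5]^3.
μ_θ-semistable layers: μ^(1)=46; μ^(2)=33; μ^(3)=-83/3; μ^(4)=-45

((0, 0, 0, 0, 0, 1); (0, 0, 0, 1, 4, 0); (2, 2, 2, 0, 0, 0); (0, 1, 0, 0, 0, 0))


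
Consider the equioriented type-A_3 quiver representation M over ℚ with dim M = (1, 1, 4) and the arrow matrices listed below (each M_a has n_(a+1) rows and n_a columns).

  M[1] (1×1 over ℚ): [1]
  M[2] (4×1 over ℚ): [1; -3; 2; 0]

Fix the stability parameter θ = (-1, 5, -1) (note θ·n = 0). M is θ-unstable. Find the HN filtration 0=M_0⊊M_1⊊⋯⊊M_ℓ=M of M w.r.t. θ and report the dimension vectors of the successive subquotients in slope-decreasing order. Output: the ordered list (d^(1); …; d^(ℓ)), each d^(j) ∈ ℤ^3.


Via rank(M_{q-1}∘⋯∘M_p): M ≅ I[1,3], I[3,3]^3.
μ_θ-semistable layers: μ^(1)=2; μ^(2)=-1

((0, 1, 1); (1, 0, 3))


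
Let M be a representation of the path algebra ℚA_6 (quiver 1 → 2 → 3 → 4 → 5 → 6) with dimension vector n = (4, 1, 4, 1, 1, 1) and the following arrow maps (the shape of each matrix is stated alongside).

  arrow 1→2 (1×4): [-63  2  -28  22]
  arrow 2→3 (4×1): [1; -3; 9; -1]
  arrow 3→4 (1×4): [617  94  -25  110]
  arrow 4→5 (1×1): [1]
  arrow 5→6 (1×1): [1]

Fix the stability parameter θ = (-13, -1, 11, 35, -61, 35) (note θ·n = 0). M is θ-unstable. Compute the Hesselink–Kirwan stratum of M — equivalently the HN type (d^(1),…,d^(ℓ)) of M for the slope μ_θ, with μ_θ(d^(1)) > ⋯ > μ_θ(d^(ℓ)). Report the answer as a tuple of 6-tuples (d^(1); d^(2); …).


Via rank(M_{q-1}∘⋯∘M_p): M ≅ I[1,1]^3, I[1,3], I[3,3]^2, I[3,6].
μ_θ-semistable layers: μ^(1)=35; μ^(2)=11; μ^(3)=-1; μ^(4)=-5; μ^(5)=-13

((0, 0, 0, 0, 0, 1); (0, 0, 3, 0, 0, 0); (0, 1, 0, 0, 0, 0); (0, 0, 1, 1, 1, 0); (4, 0, 0, 0, 0, 0))


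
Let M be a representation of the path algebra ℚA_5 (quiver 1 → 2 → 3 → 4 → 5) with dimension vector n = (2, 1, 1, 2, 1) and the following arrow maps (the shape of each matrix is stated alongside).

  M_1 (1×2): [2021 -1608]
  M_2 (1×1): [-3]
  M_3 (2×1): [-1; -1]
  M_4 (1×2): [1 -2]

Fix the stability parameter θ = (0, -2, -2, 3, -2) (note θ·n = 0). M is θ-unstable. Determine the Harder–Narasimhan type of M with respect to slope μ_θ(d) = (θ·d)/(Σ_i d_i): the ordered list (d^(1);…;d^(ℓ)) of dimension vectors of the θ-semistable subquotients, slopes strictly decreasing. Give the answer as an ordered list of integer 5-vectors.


Via rank(M_{q-1}∘⋯∘M_p): M ≅ I[1,1], I[1,5], I[4,4].
μ_θ-semistable layers: μ^(1)=3; μ^(2)=1/2; μ^(3)=0; μ^(4)=-4/3

((0, 0, 0, 1, 0); (0, 0, 0, 1, 1); (1, 0, 0, 0, 0); (1, 1, 1, 0, 0))


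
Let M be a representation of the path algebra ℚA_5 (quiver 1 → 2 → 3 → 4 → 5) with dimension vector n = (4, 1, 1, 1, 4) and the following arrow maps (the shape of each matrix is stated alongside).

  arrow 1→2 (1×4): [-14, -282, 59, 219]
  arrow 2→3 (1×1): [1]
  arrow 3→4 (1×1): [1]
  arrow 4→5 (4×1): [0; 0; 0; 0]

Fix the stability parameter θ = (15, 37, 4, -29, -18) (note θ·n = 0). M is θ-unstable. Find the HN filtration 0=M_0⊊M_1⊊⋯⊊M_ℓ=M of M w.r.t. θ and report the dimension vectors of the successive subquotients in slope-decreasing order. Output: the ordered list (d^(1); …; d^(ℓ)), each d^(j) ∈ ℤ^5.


Interval decomposition of M: I[1,1]^3, I[1,4], I[5,5]^4.
HN type (ℓ=3): μ^(1)=15; μ^(2)=27/4; μ^(3)=-18

((3, 0, 0, 0, 0); (1, 1, 1, 1, 0); (0, 0, 0, 0, 4))


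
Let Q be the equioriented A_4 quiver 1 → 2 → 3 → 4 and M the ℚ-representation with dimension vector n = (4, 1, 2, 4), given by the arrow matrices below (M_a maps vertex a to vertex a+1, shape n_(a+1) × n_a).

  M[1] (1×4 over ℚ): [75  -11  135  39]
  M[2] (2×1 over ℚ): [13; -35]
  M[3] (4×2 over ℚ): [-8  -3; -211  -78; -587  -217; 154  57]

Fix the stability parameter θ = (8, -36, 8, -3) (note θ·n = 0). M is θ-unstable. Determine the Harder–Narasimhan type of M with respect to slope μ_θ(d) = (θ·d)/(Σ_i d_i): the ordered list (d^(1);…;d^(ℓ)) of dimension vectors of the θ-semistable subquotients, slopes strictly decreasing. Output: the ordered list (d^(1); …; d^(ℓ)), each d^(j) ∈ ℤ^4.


Via rank(M_{q-1}∘⋯∘M_p): M ≅ I[1,1]^3, I[1,4], I[3,4], I[4,4]^2.
μ_θ-semistable layers: μ^(1)=8; μ^(2)=5/2; μ^(3)=-3; μ^(4)=-14

((3, 0, 0, 0); (0, 0, 2, 2); (0, 0, 0, 2); (1, 1, 0, 0))


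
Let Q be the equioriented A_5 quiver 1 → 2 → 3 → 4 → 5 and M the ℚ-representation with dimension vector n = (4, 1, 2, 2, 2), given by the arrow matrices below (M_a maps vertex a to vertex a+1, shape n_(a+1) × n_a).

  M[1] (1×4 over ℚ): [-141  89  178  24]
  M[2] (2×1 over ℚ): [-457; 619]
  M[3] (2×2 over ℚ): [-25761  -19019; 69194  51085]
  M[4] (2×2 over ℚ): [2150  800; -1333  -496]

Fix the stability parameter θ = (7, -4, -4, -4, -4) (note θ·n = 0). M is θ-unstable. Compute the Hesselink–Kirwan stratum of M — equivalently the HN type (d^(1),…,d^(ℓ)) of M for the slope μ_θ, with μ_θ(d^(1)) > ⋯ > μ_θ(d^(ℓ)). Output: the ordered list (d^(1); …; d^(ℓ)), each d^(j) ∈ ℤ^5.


Via rank(M_{q-1}∘⋯∘M_p): M ≅ I[1,1]^3, I[1,4], I[3,5], I[5,5].
μ_θ-semistable layers: μ^(1)=7; μ^(2)=-5/4; μ^(3)=-4

((3, 0, 0, 0, 0); (1, 1, 1, 1, 0); (0, 0, 1, 1, 2))


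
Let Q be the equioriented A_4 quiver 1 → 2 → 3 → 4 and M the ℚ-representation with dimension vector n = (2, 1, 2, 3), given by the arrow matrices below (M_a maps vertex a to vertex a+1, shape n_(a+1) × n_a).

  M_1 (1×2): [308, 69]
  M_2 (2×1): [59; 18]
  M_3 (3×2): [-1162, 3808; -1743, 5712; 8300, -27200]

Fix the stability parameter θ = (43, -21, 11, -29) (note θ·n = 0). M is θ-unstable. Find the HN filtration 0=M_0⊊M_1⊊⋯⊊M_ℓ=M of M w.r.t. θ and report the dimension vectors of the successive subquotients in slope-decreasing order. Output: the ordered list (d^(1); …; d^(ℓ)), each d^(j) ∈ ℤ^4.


Interval decomposition of M: I[1,1], I[1,4], I[3,3], I[4,4]^2.
HN type (ℓ=4): μ^(1)=43; μ^(2)=11; μ^(3)=1; μ^(4)=-29

((1, 0, 0, 0); (0, 0, 1, 0); (1, 1, 1, 1); (0, 0, 0, 2))


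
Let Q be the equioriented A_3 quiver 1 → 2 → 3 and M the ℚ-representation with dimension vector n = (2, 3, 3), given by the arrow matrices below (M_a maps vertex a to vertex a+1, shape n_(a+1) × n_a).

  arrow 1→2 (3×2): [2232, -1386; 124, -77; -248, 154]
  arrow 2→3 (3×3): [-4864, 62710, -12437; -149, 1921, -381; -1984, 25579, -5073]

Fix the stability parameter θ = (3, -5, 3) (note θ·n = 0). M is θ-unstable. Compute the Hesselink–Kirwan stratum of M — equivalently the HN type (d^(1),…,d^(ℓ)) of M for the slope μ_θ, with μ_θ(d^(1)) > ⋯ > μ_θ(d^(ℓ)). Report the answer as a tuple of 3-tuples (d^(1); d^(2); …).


Interval decomposition of M: I[1,1], I[1,3], I[2,3]^2.
HN type (ℓ=3): μ^(1)=3; μ^(2)=-1; μ^(3)=-5

((1, 0, 3); (1, 1, 0); (0, 2, 0))


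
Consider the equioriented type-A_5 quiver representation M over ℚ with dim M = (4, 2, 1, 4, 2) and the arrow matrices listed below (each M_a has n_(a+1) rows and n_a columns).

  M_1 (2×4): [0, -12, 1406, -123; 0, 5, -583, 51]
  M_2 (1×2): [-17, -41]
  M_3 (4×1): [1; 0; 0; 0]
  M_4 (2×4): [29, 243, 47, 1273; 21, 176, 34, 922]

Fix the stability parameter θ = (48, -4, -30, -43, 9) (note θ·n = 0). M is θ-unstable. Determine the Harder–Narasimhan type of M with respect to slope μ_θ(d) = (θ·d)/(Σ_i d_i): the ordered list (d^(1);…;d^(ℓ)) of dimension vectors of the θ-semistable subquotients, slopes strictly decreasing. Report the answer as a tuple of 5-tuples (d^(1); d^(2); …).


Via rank(M_{q-1}∘⋯∘M_p): M ≅ I[1,1]^2, I[1,2], I[1,5], I[4,4]^2, I[4,5].
μ_θ-semistable layers: μ^(1)=48; μ^(2)=22; μ^(3)=9; μ^(4)=-29/4; μ^(5)=-43

((2, 0, 0, 0, 0); (1, 1, 0, 0, 0); (0, 0, 0, 0, 2); (1, 1, 1, 1, 0); (0, 0, 0, 3, 0))


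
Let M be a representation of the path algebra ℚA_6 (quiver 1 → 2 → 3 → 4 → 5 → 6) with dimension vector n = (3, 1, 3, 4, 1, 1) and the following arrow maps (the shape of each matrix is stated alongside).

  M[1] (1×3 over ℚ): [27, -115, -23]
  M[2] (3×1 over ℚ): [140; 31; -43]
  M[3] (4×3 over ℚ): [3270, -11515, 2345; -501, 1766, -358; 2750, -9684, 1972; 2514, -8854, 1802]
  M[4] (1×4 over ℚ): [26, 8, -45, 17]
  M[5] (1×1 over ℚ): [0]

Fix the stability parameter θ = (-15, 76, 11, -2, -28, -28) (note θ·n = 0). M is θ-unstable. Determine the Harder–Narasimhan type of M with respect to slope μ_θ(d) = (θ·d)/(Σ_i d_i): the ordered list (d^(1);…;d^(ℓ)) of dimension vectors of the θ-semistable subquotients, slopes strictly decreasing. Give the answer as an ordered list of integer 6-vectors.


Interval decomposition of M: I[1,1]^2, I[1,3], I[3,4]^2, I[4,4], I[4,5], I[6,6].
HN type (ℓ=5): μ^(1)=87/2; μ^(2)=9/2; μ^(3)=-2; μ^(4)=-15; μ^(5)=-28

((0, 1, 1, 0, 0, 0); (0, 0, 2, 2, 0, 0); (0, 0, 0, 1, 0, 0); (3, 0, 0, 1, 1, 0); (0, 0, 0, 0, 0, 1))


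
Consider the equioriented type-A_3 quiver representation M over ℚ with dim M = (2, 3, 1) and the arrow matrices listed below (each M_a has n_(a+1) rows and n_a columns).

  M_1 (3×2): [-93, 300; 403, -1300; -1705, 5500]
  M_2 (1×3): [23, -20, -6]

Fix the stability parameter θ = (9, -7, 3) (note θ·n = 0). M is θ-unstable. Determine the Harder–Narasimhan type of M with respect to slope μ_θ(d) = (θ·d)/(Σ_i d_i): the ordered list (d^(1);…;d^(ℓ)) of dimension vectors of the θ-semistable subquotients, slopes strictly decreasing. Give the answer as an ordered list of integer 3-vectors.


Barcode: M ≅ I[1,1], I[1,3], I[2,2]^2. HN layers by μ_θ (4 steps, strictly decreasing):
  μ^(1)=9; μ^(2)=3; μ^(3)=1; μ^(4)=-7

((1, 0, 0); (0, 0, 1); (1, 1, 0); (0, 2, 0))


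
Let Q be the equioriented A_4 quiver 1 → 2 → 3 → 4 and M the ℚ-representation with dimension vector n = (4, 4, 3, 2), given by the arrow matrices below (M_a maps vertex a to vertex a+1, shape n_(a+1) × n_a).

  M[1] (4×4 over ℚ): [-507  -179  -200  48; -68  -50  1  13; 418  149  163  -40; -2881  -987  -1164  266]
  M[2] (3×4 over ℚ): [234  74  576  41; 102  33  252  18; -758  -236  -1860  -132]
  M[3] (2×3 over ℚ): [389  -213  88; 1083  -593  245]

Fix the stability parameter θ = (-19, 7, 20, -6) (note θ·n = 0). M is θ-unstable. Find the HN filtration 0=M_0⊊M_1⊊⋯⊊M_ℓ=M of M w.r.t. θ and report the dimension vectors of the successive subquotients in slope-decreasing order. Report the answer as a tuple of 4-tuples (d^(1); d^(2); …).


Barcode: M ≅ I[1,2], I[1,3], I[1,4]^2. HN layers by μ_θ (3 steps, strictly decreasing):
  μ^(1)=20; μ^(2)=7; μ^(3)=-19

((0, 0, 1, 0); (0, 4, 2, 2); (4, 0, 0, 0))


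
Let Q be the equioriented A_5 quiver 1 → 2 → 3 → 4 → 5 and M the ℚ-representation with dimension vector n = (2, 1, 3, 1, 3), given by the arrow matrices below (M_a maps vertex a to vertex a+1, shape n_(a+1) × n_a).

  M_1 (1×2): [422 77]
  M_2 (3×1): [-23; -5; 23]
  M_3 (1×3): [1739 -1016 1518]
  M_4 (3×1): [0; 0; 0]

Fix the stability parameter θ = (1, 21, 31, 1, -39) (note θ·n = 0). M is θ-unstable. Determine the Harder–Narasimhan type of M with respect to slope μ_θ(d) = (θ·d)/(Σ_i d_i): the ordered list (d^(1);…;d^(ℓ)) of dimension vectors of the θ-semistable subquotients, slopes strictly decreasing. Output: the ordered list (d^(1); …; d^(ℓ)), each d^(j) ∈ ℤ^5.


Barcode: M ≅ I[1,1], I[1,4], I[3,3]^2, I[5,5]^3. HN layers by μ_θ (4 steps, strictly decreasing):
  μ^(1)=31; μ^(2)=53/3; μ^(3)=1; μ^(4)=-39

((0, 0, 2, 0, 0); (0, 1, 1, 1, 0); (2, 0, 0, 0, 0); (0, 0, 0, 0, 3))


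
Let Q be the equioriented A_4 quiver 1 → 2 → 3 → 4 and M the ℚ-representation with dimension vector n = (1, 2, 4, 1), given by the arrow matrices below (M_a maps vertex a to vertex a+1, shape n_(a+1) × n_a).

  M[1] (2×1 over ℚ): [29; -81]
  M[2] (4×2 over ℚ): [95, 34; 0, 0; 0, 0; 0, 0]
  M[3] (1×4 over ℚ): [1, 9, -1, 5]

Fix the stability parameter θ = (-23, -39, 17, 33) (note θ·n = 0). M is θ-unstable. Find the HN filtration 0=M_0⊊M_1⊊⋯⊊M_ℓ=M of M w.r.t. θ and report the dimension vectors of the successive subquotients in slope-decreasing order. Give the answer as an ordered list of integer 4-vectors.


Interval decomposition of M: I[1,4], I[2,2], I[3,3]^3.
HN type (ℓ=4): μ^(1)=33; μ^(2)=17; μ^(3)=-31; μ^(4)=-39

((0, 0, 0, 1); (0, 0, 4, 0); (1, 1, 0, 0); (0, 1, 0, 0))


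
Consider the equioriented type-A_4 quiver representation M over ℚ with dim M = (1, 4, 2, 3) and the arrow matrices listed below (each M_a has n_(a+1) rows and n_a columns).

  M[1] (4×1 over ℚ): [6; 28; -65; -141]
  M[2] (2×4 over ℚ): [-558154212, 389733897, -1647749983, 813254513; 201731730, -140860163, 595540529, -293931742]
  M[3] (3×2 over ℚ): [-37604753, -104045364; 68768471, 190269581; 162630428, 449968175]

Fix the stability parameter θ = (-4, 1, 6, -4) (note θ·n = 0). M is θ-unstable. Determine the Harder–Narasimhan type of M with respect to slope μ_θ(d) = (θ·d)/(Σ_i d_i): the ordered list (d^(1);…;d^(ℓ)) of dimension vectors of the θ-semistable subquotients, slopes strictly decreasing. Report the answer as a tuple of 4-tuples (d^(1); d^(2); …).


Via rank(M_{q-1}∘⋯∘M_p): M ≅ I[1,4], I[2,2]^2, I[2,4], I[4,4].
μ_θ-semistable layers: μ^(1)=1; μ^(2)=-4

((0, 4, 2, 2); (1, 0, 0, 1))


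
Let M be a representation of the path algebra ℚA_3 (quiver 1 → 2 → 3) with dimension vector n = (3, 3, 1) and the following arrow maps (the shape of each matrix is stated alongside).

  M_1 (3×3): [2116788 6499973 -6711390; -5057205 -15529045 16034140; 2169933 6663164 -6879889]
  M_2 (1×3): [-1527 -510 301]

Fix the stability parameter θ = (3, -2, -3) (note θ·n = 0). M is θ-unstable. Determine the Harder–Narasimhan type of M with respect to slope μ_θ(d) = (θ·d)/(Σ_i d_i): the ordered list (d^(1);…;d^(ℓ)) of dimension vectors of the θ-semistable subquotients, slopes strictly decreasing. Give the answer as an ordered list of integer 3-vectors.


Via rank(M_{q-1}∘⋯∘M_p): M ≅ I[1,2]^2, I[1,3].
μ_θ-semistable layers: μ^(1)=1/2; μ^(2)=-2/3

((2, 2, 0); (1, 1, 1))


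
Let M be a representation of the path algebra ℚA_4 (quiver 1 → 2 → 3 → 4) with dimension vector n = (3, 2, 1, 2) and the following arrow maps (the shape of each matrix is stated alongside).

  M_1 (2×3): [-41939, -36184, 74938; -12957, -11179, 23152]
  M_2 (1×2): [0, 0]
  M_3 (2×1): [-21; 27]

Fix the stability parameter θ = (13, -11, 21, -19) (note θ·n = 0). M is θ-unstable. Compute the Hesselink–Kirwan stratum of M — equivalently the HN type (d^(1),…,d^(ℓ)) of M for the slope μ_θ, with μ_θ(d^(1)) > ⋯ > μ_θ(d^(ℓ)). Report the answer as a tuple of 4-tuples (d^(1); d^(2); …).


Via rank(M_{q-1}∘⋯∘M_p): M ≅ I[1,1], I[1,2]^2, I[3,4], I[4,4].
μ_θ-semistable layers: μ^(1)=13; μ^(2)=1; μ^(3)=-19

((1, 0, 0, 0); (2, 2, 1, 1); (0, 0, 0, 1))


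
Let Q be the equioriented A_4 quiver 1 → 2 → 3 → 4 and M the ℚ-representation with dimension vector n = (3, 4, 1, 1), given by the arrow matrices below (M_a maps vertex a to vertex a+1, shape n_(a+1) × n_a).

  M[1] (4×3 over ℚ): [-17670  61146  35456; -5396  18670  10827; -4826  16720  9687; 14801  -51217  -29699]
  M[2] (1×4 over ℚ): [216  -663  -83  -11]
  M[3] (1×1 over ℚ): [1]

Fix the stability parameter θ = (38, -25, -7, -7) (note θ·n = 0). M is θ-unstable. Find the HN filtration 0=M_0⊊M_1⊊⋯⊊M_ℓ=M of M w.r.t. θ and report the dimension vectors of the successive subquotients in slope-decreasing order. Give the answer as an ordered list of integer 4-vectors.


Barcode: M ≅ I[1,1], I[1,2], I[1,4], I[2,2]^2. HN layers by μ_θ (4 steps, strictly decreasing):
  μ^(1)=38; μ^(2)=13/2; μ^(3)=-1/4; μ^(4)=-25

((1, 0, 0, 0); (1, 1, 0, 0); (1, 1, 1, 1); (0, 2, 0, 0))


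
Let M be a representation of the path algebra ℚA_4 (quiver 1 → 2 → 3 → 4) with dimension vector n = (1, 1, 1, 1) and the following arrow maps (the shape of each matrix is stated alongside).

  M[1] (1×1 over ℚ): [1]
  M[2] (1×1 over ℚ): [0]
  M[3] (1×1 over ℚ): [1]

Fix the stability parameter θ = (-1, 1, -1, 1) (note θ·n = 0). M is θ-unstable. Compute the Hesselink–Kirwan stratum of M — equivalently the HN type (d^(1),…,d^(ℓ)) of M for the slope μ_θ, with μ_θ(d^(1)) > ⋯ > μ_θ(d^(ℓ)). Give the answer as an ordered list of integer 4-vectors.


Via rank(M_{q-1}∘⋯∘M_p): M ≅ I[1,2], I[3,4].
μ_θ-semistable layers: μ^(1)=1; μ^(2)=-1

((0, 1, 0, 1); (1, 0, 1, 0))


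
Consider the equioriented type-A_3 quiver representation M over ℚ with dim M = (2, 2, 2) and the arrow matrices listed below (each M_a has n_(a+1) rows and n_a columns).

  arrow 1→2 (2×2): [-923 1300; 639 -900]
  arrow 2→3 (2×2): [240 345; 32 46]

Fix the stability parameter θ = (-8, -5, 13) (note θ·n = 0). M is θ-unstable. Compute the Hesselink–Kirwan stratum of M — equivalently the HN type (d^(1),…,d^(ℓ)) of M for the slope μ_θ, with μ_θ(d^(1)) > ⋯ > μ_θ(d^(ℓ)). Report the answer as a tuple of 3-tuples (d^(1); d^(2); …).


Interval decomposition of M: I[1,1], I[1,3], I[2,2], I[3,3].
HN type (ℓ=3): μ^(1)=13; μ^(2)=-5; μ^(3)=-8

((0, 0, 2); (0, 2, 0); (2, 0, 0))
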